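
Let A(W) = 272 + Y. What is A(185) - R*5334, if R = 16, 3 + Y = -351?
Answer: -85426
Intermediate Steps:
Y = -354 (Y = -3 - 351 = -354)
A(W) = -82 (A(W) = 272 - 354 = -82)
A(185) - R*5334 = -82 - 16*5334 = -82 - 1*85344 = -82 - 85344 = -85426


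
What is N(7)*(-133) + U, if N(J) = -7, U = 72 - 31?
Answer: 972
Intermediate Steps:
U = 41
N(7)*(-133) + U = -7*(-133) + 41 = 931 + 41 = 972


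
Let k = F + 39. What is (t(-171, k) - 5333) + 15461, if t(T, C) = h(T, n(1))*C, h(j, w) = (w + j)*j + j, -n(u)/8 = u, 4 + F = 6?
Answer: 1258086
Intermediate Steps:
F = 2 (F = -4 + 6 = 2)
n(u) = -8*u
k = 41 (k = 2 + 39 = 41)
h(j, w) = j + j*(j + w) (h(j, w) = (j + w)*j + j = j*(j + w) + j = j + j*(j + w))
t(T, C) = C*T*(-7 + T) (t(T, C) = (T*(1 + T - 8*1))*C = (T*(1 + T - 8))*C = (T*(-7 + T))*C = C*T*(-7 + T))
(t(-171, k) - 5333) + 15461 = (41*(-171)*(-7 - 171) - 5333) + 15461 = (41*(-171)*(-178) - 5333) + 15461 = (1247958 - 5333) + 15461 = 1242625 + 15461 = 1258086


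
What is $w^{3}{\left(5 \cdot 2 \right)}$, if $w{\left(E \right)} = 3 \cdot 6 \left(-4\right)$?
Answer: $-373248$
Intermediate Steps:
$w{\left(E \right)} = -72$ ($w{\left(E \right)} = 18 \left(-4\right) = -72$)
$w^{3}{\left(5 \cdot 2 \right)} = \left(-72\right)^{3} = -373248$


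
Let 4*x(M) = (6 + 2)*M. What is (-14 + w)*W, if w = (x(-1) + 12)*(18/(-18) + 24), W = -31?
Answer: -6696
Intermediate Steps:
x(M) = 2*M (x(M) = ((6 + 2)*M)/4 = (8*M)/4 = 2*M)
w = 230 (w = (2*(-1) + 12)*(18/(-18) + 24) = (-2 + 12)*(18*(-1/18) + 24) = 10*(-1 + 24) = 10*23 = 230)
(-14 + w)*W = (-14 + 230)*(-31) = 216*(-31) = -6696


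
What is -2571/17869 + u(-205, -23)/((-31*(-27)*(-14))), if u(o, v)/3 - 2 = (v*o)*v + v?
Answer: 964068314/34898157 ≈ 27.625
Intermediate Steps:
u(o, v) = 6 + 3*v + 3*o*v² (u(o, v) = 6 + 3*((v*o)*v + v) = 6 + 3*((o*v)*v + v) = 6 + 3*(o*v² + v) = 6 + 3*(v + o*v²) = 6 + (3*v + 3*o*v²) = 6 + 3*v + 3*o*v²)
-2571/17869 + u(-205, -23)/((-31*(-27)*(-14))) = -2571/17869 + (6 + 3*(-23) + 3*(-205)*(-23)²)/((-31*(-27)*(-14))) = -2571*1/17869 + (6 - 69 + 3*(-205)*529)/((837*(-14))) = -2571/17869 + (6 - 69 - 325335)/(-11718) = -2571/17869 - 325398*(-1/11718) = -2571/17869 + 54233/1953 = 964068314/34898157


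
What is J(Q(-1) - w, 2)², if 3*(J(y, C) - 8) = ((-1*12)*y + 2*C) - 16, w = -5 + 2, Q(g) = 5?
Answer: 784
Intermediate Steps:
w = -3
J(y, C) = 8/3 - 4*y + 2*C/3 (J(y, C) = 8 + (((-1*12)*y + 2*C) - 16)/3 = 8 + ((-12*y + 2*C) - 16)/3 = 8 + (-16 - 12*y + 2*C)/3 = 8 + (-16/3 - 4*y + 2*C/3) = 8/3 - 4*y + 2*C/3)
J(Q(-1) - w, 2)² = (8/3 - 4*(5 - 1*(-3)) + (⅔)*2)² = (8/3 - 4*(5 + 3) + 4/3)² = (8/3 - 4*8 + 4/3)² = (8/3 - 32 + 4/3)² = (-28)² = 784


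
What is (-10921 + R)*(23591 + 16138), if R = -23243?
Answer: -1357301556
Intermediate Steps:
(-10921 + R)*(23591 + 16138) = (-10921 - 23243)*(23591 + 16138) = -34164*39729 = -1357301556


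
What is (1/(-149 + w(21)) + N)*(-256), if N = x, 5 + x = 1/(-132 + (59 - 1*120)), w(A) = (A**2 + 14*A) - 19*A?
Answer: 46194944/36091 ≈ 1280.0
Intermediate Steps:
w(A) = A**2 - 5*A
x = -966/193 (x = -5 + 1/(-132 + (59 - 1*120)) = -5 + 1/(-132 + (59 - 120)) = -5 + 1/(-132 - 61) = -5 + 1/(-193) = -5 - 1/193 = -966/193 ≈ -5.0052)
N = -966/193 ≈ -5.0052
(1/(-149 + w(21)) + N)*(-256) = (1/(-149 + 21*(-5 + 21)) - 966/193)*(-256) = (1/(-149 + 21*16) - 966/193)*(-256) = (1/(-149 + 336) - 966/193)*(-256) = (1/187 - 966/193)*(-256) = -180449/36091*(-256) = 46194944/36091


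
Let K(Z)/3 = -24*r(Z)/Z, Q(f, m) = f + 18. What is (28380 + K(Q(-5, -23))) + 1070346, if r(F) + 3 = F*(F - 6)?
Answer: 14277102/13 ≈ 1.0982e+6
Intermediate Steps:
r(F) = -3 + F*(-6 + F) (r(F) = -3 + F*(F - 6) = -3 + F*(-6 + F))
Q(f, m) = 18 + f
K(Z) = -72*(-3 + Z² - 6*Z)/Z (K(Z) = 3*(-24*(-3 + Z² - 6*Z)/Z) = -72*(-3 + Z² - 6*Z)/Z)
(28380 + K(Q(-5, -23))) + 1070346 = (28380 + (432 - 72*(18 - 5) + 216/(18 - 5))) + 1070346 = (28380 + (432 - 72*13 + 216/13)) + 1070346 = (28380 + (432 - 936 + 216*(1/13))) + 1070346 = (28380 + (432 - 936 + 216/13)) + 1070346 = (28380 - 6336/13) + 1070346 = 362604/13 + 1070346 = 14277102/13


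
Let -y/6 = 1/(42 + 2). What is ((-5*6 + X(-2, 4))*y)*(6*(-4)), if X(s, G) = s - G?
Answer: -1296/11 ≈ -117.82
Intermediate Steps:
y = -3/22 (y = -6/(42 + 2) = -6/44 = -6*1/44 = -3/22 ≈ -0.13636)
((-5*6 + X(-2, 4))*y)*(6*(-4)) = ((-5*6 + (-2 - 1*4))*(-3/22))*(6*(-4)) = ((-30 + (-2 - 4))*(-3/22))*(-24) = ((-30 - 6)*(-3/22))*(-24) = -36*(-3/22)*(-24) = (54/11)*(-24) = -1296/11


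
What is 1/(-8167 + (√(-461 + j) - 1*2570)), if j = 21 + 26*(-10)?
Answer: -10737/115283869 - 10*I*√7/115283869 ≈ -9.3135e-5 - 2.295e-7*I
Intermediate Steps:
j = -239 (j = 21 - 260 = -239)
1/(-8167 + (√(-461 + j) - 1*2570)) = 1/(-8167 + (√(-461 - 239) - 1*2570)) = 1/(-8167 + (√(-700) - 2570)) = 1/(-8167 + (10*I*√7 - 2570)) = 1/(-8167 + (-2570 + 10*I*√7)) = 1/(-10737 + 10*I*√7)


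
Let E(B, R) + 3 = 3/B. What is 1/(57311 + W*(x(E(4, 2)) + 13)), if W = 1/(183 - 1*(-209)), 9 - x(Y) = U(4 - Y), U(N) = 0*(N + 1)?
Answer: 196/11232967 ≈ 1.7449e-5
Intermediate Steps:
E(B, R) = -3 + 3/B
U(N) = 0 (U(N) = 0*(1 + N) = 0)
x(Y) = 9 (x(Y) = 9 - 1*0 = 9 + 0 = 9)
W = 1/392 (W = 1/(183 + 209) = 1/392 ≈ 0.0025510)
1/(57311 + W*(x(E(4, 2)) + 13)) = 1/(57311 + (9 + 13)/392) = 1/(57311 + (1/392)*22) = 1/(57311 + 11/196) = 1/(11232967/196) = 196/11232967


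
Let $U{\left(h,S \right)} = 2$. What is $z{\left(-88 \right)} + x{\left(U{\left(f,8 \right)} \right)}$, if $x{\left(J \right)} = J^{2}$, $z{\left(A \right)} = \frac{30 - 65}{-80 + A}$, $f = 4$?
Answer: $\frac{101}{24} \approx 4.2083$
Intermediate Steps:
$z{\left(A \right)} = - \frac{35}{-80 + A}$
$z{\left(-88 \right)} + x{\left(U{\left(f,8 \right)} \right)} = - \frac{35}{-80 - 88} + 2^{2} = - \frac{35}{-168} + 4 = \left(-35\right) \left(- \frac{1}{168}\right) + 4 = \frac{5}{24} + 4 = \frac{101}{24}$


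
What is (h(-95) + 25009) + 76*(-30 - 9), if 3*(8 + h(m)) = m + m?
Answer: 65921/3 ≈ 21974.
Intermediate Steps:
h(m) = -8 + 2*m/3 (h(m) = -8 + (m + m)/3 = -8 + (2*m)/3 = -8 + 2*m/3)
(h(-95) + 25009) + 76*(-30 - 9) = ((-8 + (2/3)*(-95)) + 25009) + 76*(-30 - 9) = ((-8 - 190/3) + 25009) + 76*(-39) = (-214/3 + 25009) - 2964 = 74813/3 - 2964 = 65921/3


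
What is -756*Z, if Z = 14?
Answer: -10584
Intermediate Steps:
-756*Z = -756*14 = -10584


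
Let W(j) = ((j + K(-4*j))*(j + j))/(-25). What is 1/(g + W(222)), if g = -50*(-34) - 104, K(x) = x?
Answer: 25/335604 ≈ 7.4493e-5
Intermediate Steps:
g = 1596 (g = 1700 - 104 = 1596)
W(j) = 6*j²/25 (W(j) = ((j - 4*j)*(j + j))/(-25) = ((-3*j)*(2*j))*(-1/25) = -6*j²*(-1/25) = 6*j²/25)
1/(g + W(222)) = 1/(1596 + (6/25)*222²) = 1/(1596 + (6/25)*49284) = 1/(1596 + 295704/25) = 1/(335604/25) = 25/335604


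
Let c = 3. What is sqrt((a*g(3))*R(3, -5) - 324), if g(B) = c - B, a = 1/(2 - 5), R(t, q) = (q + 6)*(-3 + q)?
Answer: 18*I ≈ 18.0*I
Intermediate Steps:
R(t, q) = (-3 + q)*(6 + q) (R(t, q) = (6 + q)*(-3 + q) = (-3 + q)*(6 + q))
a = -1/3 (a = 1/(-3) = -1/3 ≈ -0.33333)
g(B) = 3 - B
sqrt((a*g(3))*R(3, -5) - 324) = sqrt((-(3 - 1*3)/3)*(-18 + (-5)**2 + 3*(-5)) - 324) = sqrt((-(3 - 3)/3)*(-18 + 25 - 15) - 324) = sqrt(-1/3*0*(-8) - 324) = sqrt(0*(-8) - 324) = sqrt(0 - 324) = sqrt(-324) = 18*I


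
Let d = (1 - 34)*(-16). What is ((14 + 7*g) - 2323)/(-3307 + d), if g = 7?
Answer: 2260/2779 ≈ 0.81324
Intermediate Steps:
d = 528 (d = -33*(-16) = 528)
((14 + 7*g) - 2323)/(-3307 + d) = ((14 + 7*7) - 2323)/(-3307 + 528) = ((14 + 49) - 2323)/(-2779) = (63 - 2323)*(-1/2779) = -2260*(-1/2779) = 2260/2779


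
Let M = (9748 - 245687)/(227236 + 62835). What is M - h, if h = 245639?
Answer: -71252986308/290071 ≈ -2.4564e+5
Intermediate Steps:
M = -235939/290071 ≈ -0.81338
M - h = -235939/290071 - 1*245639 = -235939/290071 - 245639 = -71252986308/290071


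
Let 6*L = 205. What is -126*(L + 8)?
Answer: -5313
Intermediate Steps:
L = 205/6 (L = (⅙)*205 = 205/6 ≈ 34.167)
-126*(L + 8) = -126*(205/6 + 8) = -126*253/6 = -5313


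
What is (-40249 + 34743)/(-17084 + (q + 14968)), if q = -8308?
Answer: 2753/5212 ≈ 0.52820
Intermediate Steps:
(-40249 + 34743)/(-17084 + (q + 14968)) = (-40249 + 34743)/(-17084 + (-8308 + 14968)) = -5506/(-17084 + 6660) = -5506/(-10424) = -5506*(-1/10424) = 2753/5212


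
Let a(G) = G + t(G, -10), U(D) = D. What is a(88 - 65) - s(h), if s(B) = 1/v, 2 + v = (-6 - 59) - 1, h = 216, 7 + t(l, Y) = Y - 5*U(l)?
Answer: -7411/68 ≈ -108.99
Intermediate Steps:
t(l, Y) = -7 + Y - 5*l (t(l, Y) = -7 + (Y - 5*l) = -7 + Y - 5*l)
v = -68 (v = -2 + ((-6 - 59) - 1) = -2 + (-65 - 1) = -2 - 66 = -68)
s(B) = -1/68 (s(B) = 1/(-68) = -1/68)
a(G) = -17 - 4*G (a(G) = G + (-7 - 10 - 5*G) = G + (-17 - 5*G) = -17 - 4*G)
a(88 - 65) - s(h) = (-17 - 4*(88 - 65)) - 1*(-1/68) = (-17 - 4*23) + 1/68 = (-17 - 92) + 1/68 = -109 + 1/68 = -7411/68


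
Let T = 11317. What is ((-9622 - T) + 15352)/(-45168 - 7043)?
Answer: 5587/52211 ≈ 0.10701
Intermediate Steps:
((-9622 - T) + 15352)/(-45168 - 7043) = ((-9622 - 1*11317) + 15352)/(-45168 - 7043) = ((-9622 - 11317) + 15352)/(-52211) = (-20939 + 15352)*(-1/52211) = -5587*(-1/52211) = 5587/52211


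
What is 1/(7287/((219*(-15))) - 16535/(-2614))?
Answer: 2862330/11756419 ≈ 0.24347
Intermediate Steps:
1/(7287/((219*(-15))) - 16535/(-2614)) = 1/(7287/(-3285) - 16535*(-1/2614)) = 1/(7287*(-1/3285) + 16535/2614) = 1/(-2429/1095 + 16535/2614) = 1/(11756419/2862330) = 2862330/11756419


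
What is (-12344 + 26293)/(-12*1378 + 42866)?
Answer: 13949/26330 ≈ 0.52978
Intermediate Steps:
(-12344 + 26293)/(-12*1378 + 42866) = 13949/(-16536 + 42866) = 13949/26330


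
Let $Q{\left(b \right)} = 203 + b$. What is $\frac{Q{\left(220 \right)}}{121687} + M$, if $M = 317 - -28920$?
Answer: $\frac{3557763242}{121687} \approx 29237.0$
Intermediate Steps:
$M = 29237$ ($M = 317 + 28920 = 29237$)
$\frac{Q{\left(220 \right)}}{121687} + M = \frac{203 + 220}{121687} + 29237 = 423 \cdot \frac{1}{121687} + 29237 = \frac{423}{121687} + 29237 = \frac{3557763242}{121687}$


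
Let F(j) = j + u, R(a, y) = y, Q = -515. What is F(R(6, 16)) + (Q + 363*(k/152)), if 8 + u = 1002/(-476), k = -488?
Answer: -7572207/4522 ≈ -1674.5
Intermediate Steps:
u = -2405/238 (u = -8 + 1002/(-476) = -8 + 1002*(-1/476) = -8 - 501/238 = -2405/238 ≈ -10.105)
F(j) = -2405/238 + j (F(j) = j - 2405/238 = -2405/238 + j)
F(R(6, 16)) + (Q + 363*(k/152)) = (-2405/238 + 16) + (-515 + 363*(-488/152)) = 1403/238 + (-515 + 363*(-488*1/152)) = 1403/238 + (-515 + 363*(-61/19)) = 1403/238 + (-515 - 22143/19) = 1403/238 - 31928/19 = -7572207/4522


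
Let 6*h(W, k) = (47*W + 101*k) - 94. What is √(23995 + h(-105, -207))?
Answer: √177051/3 ≈ 140.26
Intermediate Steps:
h(W, k) = -47/3 + 47*W/6 + 101*k/6 (h(W, k) = ((47*W + 101*k) - 94)/6 = (-94 + 47*W + 101*k)/6 = -47/3 + 47*W/6 + 101*k/6)
√(23995 + h(-105, -207)) = √(23995 + (-47/3 + (47/6)*(-105) + (101/6)*(-207))) = √(23995 + (-47/3 - 1645/2 - 6969/2)) = √(23995 - 12968/3) = √(59017/3) = √177051/3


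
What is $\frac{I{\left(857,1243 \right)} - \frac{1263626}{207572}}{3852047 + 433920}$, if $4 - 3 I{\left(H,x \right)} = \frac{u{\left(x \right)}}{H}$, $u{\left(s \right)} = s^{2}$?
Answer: $- \frac{161623068329}{1143640887000402} \approx -0.00014132$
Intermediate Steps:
$I{\left(H,x \right)} = \frac{4}{3} - \frac{x^{2}}{3 H}$ ($I{\left(H,x \right)} = \frac{4}{3} - \frac{x^{2} \frac{1}{H}}{3} = \frac{4}{3} - \frac{\frac{1}{H} x^{2}}{3} = \frac{4}{3} - \frac{x^{2}}{3 H}$)
$\frac{I{\left(857,1243 \right)} - \frac{1263626}{207572}}{3852047 + 433920} = \frac{\frac{- 1243^{2} + 4 \cdot 857}{3 \cdot 857} - \frac{1263626}{207572}}{3852047 + 433920} = \frac{\frac{1}{3} \cdot \frac{1}{857} \left(\left(-1\right) 1545049 + 3428\right) - \frac{631813}{103786}}{4285967} = \left(\frac{1}{3} \cdot \frac{1}{857} \left(-1545049 + 3428\right) - \frac{631813}{103786}\right) \frac{1}{4285967} = \left(\frac{1}{3} \cdot \frac{1}{857} \left(-1541621\right) - \frac{631813}{103786}\right) \frac{1}{4285967} = \left(- \frac{1541621}{2571} - \frac{631813}{103786}\right) \frac{1}{4285967} = \left(- \frac{161623068329}{266833806}\right) \frac{1}{4285967} = - \frac{161623068329}{1143640887000402}$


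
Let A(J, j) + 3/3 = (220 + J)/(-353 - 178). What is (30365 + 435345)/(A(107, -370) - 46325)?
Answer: -82430670/8199811 ≈ -10.053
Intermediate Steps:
A(J, j) = -751/531 - J/531 (A(J, j) = -1 + (220 + J)/(-353 - 178) = -1 + (220 + J)/(-531) = -1 + (220 + J)*(-1/531) = -1 + (-220/531 - J/531) = -751/531 - J/531)
(30365 + 435345)/(A(107, -370) - 46325) = (30365 + 435345)/((-751/531 - 1/531*107) - 46325) = 465710/((-751/531 - 107/531) - 46325) = 465710/(-286/177 - 46325) = 465710/(-8199811/177) = 465710*(-177/8199811) = -82430670/8199811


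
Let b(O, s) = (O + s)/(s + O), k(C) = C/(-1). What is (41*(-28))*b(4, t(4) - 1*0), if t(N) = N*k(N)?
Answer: -1148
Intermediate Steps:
k(C) = -C (k(C) = C*(-1) = -C)
t(N) = -N² (t(N) = N*(-N) = -N²)
b(O, s) = 1 (b(O, s) = (O + s)/(O + s) = 1)
(41*(-28))*b(4, t(4) - 1*0) = (41*(-28))*1 = -1148*1 = -1148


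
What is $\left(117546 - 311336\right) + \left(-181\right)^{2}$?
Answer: $-161029$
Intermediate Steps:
$\left(117546 - 311336\right) + \left(-181\right)^{2} = -193790 + 32761 = -161029$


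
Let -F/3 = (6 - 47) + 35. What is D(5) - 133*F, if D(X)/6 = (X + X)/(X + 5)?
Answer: -2388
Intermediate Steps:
D(X) = 12*X/(5 + X) (D(X) = 6*((X + X)/(X + 5)) = 6*((2*X)/(5 + X)) = 6*(2*X/(5 + X)) = 12*X/(5 + X))
F = 18 (F = -3*((6 - 47) + 35) = -3*(-41 + 35) = -3*(-6) = 18)
D(5) - 133*F = 12*5/(5 + 5) - 133*18 = 12*5/10 - 2394 = 12*5*(⅒) - 2394 = 6 - 2394 = -2388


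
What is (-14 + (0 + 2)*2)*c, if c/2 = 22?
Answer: -440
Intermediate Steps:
c = 44 (c = 2*22 = 44)
(-14 + (0 + 2)*2)*c = (-14 + (0 + 2)*2)*44 = (-14 + 2*2)*44 = (-14 + 4)*44 = -10*44 = -440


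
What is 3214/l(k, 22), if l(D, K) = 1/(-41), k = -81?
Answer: -131774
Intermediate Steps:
l(D, K) = -1/41
3214/l(k, 22) = 3214/(-1/41) = 3214*(-41) = -131774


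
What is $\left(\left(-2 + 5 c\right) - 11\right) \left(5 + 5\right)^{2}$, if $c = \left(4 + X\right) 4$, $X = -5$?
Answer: $-3300$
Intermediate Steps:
$c = -4$ ($c = \left(4 - 5\right) 4 = \left(-1\right) 4 = -4$)
$\left(\left(-2 + 5 c\right) - 11\right) \left(5 + 5\right)^{2} = \left(\left(-2 + 5 \left(-4\right)\right) - 11\right) \left(5 + 5\right)^{2} = \left(\left(-2 - 20\right) - 11\right) 10^{2} = \left(-22 - 11\right) 100 = \left(-33\right) 100 = -3300$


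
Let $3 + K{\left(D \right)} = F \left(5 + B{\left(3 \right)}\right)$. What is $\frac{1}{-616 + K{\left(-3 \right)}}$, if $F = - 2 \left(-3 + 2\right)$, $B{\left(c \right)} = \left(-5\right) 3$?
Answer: $- \frac{1}{639} \approx -0.0015649$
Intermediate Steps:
$B{\left(c \right)} = -15$
$F = 2$ ($F = \left(-2\right) \left(-1\right) = 2$)
$K{\left(D \right)} = -23$ ($K{\left(D \right)} = -3 + 2 \left(5 - 15\right) = -3 + 2 \left(-10\right) = -3 - 20 = -23$)
$\frac{1}{-616 + K{\left(-3 \right)}} = \frac{1}{-616 - 23} = \frac{1}{-639} = - \frac{1}{639}$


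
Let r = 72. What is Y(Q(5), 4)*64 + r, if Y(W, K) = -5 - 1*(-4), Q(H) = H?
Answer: 8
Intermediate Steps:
Y(W, K) = -1 (Y(W, K) = -5 + 4 = -1)
Y(Q(5), 4)*64 + r = -1*64 + 72 = -64 + 72 = 8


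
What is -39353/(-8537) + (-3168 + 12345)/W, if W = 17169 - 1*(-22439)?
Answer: 1637037673/338133496 ≈ 4.8414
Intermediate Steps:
W = 39608 (W = 17169 + 22439 = 39608)
-39353/(-8537) + (-3168 + 12345)/W = -39353/(-8537) + (-3168 + 12345)/39608 = -39353*(-1/8537) + 9177*(1/39608) = 39353/8537 + 9177/39608 = 1637037673/338133496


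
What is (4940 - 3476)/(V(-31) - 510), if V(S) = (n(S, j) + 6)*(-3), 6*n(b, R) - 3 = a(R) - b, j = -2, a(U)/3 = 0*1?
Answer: -1464/545 ≈ -2.6862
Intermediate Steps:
a(U) = 0 (a(U) = 3*(0*1) = 3*0 = 0)
n(b, R) = ½ - b/6 (n(b, R) = ½ + (0 - b)/6 = ½ + (-b)/6 = ½ - b/6)
V(S) = -39/2 + S/2 (V(S) = ((½ - S/6) + 6)*(-3) = (13/2 - S/6)*(-3) = -39/2 + S/2)
(4940 - 3476)/(V(-31) - 510) = (4940 - 3476)/((-39/2 + (½)*(-31)) - 510) = 1464/((-39/2 - 31/2) - 510) = 1464/(-35 - 510) = 1464/(-545) = 1464*(-1/545) = -1464/545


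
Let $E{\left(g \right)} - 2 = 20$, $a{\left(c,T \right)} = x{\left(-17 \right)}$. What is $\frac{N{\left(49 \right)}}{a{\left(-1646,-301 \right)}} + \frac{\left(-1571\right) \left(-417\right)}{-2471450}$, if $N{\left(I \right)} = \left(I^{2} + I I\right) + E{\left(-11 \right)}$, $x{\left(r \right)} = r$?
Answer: $- \frac{11933411619}{42014650} \approx -284.03$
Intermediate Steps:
$a{\left(c,T \right)} = -17$
$E{\left(g \right)} = 22$ ($E{\left(g \right)} = 2 + 20 = 22$)
$N{\left(I \right)} = 22 + 2 I^{2}$ ($N{\left(I \right)} = \left(I^{2} + I I\right) + 22 = \left(I^{2} + I^{2}\right) + 22 = 2 I^{2} + 22 = 22 + 2 I^{2}$)
$\frac{N{\left(49 \right)}}{a{\left(-1646,-301 \right)}} + \frac{\left(-1571\right) \left(-417\right)}{-2471450} = \frac{22 + 2 \cdot 49^{2}}{-17} + \frac{\left(-1571\right) \left(-417\right)}{-2471450} = \left(22 + 2 \cdot 2401\right) \left(- \frac{1}{17}\right) + 655107 \left(- \frac{1}{2471450}\right) = \left(22 + 4802\right) \left(- \frac{1}{17}\right) - \frac{655107}{2471450} = 4824 \left(- \frac{1}{17}\right) - \frac{655107}{2471450} = - \frac{4824}{17} - \frac{655107}{2471450} = - \frac{11933411619}{42014650}$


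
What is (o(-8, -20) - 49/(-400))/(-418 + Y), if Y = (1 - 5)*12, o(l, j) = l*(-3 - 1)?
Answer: -12849/186400 ≈ -0.068932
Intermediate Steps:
o(l, j) = -4*l (o(l, j) = l*(-4) = -4*l)
Y = -48 (Y = -4*12 = -48)
(o(-8, -20) - 49/(-400))/(-418 + Y) = (-4*(-8) - 49/(-400))/(-418 - 48) = (32 - 49*(-1/400))/(-466) = (32 + 49/400)*(-1/466) = (12849/400)*(-1/466) = -12849/186400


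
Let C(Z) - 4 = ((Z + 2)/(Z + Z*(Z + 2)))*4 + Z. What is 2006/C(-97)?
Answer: -9145354/424177 ≈ -21.560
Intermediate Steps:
C(Z) = 4 + Z + 4*(2 + Z)/(Z + Z*(2 + Z)) (C(Z) = 4 + (((Z + 2)/(Z + Z*(Z + 2)))*4 + Z) = 4 + (((2 + Z)/(Z + Z*(2 + Z)))*4 + Z) = 4 + (4*(2 + Z)/(Z + Z*(2 + Z)) + Z) = 4 + (Z + 4*(2 + Z)/(Z + Z*(2 + Z))) = 4 + Z + 4*(2 + Z)/(Z + Z*(2 + Z)))
2006/C(-97) = 2006/(((8 + (-97)³ + 7*(-97)² + 16*(-97))/((-97)*(3 - 97)))) = 2006/((-1/97*(8 - 912673 + 7*9409 - 1552)/(-94))) = 2006/((-1/97*(-1/94)*(8 - 912673 + 65863 - 1552))) = 2006/((-1/97*(-1/94)*(-848354))) = 2006/(-424177/4559) = 2006*(-4559/424177) = -9145354/424177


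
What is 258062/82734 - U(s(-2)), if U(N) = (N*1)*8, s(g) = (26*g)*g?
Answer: -34288313/41367 ≈ -828.88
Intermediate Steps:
s(g) = 26*g²
U(N) = 8*N (U(N) = N*8 = 8*N)
258062/82734 - U(s(-2)) = 258062/82734 - 8*26*(-2)² = 258062*(1/82734) - 8*26*4 = 129031/41367 - 8*104 = 129031/41367 - 1*832 = 129031/41367 - 832 = -34288313/41367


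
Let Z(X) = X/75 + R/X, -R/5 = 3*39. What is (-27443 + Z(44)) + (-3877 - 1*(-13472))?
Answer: -58940339/3300 ≈ -17861.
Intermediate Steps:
R = -585 (R = -15*39 = -5*117 = -585)
Z(X) = -585/X + X/75 (Z(X) = X/75 - 585/X = -585/X + X/75)
(-27443 + Z(44)) + (-3877 - 1*(-13472)) = (-27443 + (-585/44 + (1/75)*44)) + (-3877 - 1*(-13472)) = (-27443 + (-585*1/44 + 44/75)) + (-3877 + 13472) = (-27443 + (-585/44 + 44/75)) + 9595 = (-27443 - 41939/3300) + 9595 = -90603839/3300 + 9595 = -58940339/3300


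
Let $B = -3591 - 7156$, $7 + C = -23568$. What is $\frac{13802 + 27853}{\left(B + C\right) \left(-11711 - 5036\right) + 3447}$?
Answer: $\frac{41655}{574793981} \approx 7.2469 \cdot 10^{-5}$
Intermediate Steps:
$C = -23575$ ($C = -7 - 23568 = -23575$)
$B = -10747$ ($B = -3591 - 7156 = -10747$)
$\frac{13802 + 27853}{\left(B + C\right) \left(-11711 - 5036\right) + 3447} = \frac{13802 + 27853}{\left(-10747 - 23575\right) \left(-11711 - 5036\right) + 3447} = \frac{41655}{\left(-34322\right) \left(-16747\right) + 3447} = \frac{41655}{574790534 + 3447} = \frac{41655}{574793981}$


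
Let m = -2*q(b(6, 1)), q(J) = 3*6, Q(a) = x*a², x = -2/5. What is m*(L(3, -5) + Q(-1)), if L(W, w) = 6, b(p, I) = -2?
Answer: -1008/5 ≈ -201.60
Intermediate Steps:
x = -⅖ (x = -2*⅕ = -⅖ ≈ -0.40000)
Q(a) = -2*a²/5
q(J) = 18
m = -36 (m = -2*18 = -36)
m*(L(3, -5) + Q(-1)) = -36*(6 - ⅖*(-1)²) = -36*(6 - ⅖*1) = -36*(6 - ⅖) = -36*28/5 = -1008/5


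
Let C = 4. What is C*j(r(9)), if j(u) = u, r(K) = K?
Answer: 36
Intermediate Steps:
C*j(r(9)) = 4*9 = 36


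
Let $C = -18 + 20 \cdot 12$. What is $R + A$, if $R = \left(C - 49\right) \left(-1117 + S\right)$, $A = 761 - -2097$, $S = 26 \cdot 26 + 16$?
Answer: $-70667$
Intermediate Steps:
$C = 222$ ($C = -18 + 240 = 222$)
$S = 692$ ($S = 676 + 16 = 692$)
$A = 2858$ ($A = 761 + 2097 = 2858$)
$R = -73525$ ($R = \left(222 - 49\right) \left(-1117 + 692\right) = 173 \left(-425\right) = -73525$)
$R + A = -73525 + 2858 = -70667$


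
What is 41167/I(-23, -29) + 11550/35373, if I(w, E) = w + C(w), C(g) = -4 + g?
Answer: -485207597/589550 ≈ -823.01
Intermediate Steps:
I(w, E) = -4 + 2*w (I(w, E) = w + (-4 + w) = -4 + 2*w)
41167/I(-23, -29) + 11550/35373 = 41167/(-4 + 2*(-23)) + 11550/35373 = 41167/(-4 - 46) + 11550*(1/35373) = 41167/(-50) + 3850/11791 = 41167*(-1/50) + 3850/11791 = -41167/50 + 3850/11791 = -485207597/589550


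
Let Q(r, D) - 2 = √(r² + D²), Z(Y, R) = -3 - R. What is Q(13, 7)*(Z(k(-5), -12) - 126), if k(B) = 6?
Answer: -234 - 117*√218 ≈ -1961.5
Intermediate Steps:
Q(r, D) = 2 + √(D² + r²) (Q(r, D) = 2 + √(r² + D²) = 2 + √(D² + r²))
Q(13, 7)*(Z(k(-5), -12) - 126) = (2 + √(7² + 13²))*((-3 - 1*(-12)) - 126) = (2 + √(49 + 169))*((-3 + 12) - 126) = (2 + √218)*(9 - 126) = (2 + √218)*(-117) = -234 - 117*√218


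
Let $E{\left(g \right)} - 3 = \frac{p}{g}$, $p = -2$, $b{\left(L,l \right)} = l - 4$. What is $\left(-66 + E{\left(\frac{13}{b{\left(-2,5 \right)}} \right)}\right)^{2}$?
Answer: $\frac{674041}{169} \approx 3988.4$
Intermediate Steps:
$b{\left(L,l \right)} = -4 + l$
$E{\left(g \right)} = 3 - \frac{2}{g}$
$\left(-66 + E{\left(\frac{13}{b{\left(-2,5 \right)}} \right)}\right)^{2} = \left(-66 + \left(3 - \frac{2}{13 \frac{1}{-4 + 5}}\right)\right)^{2} = \left(-66 + \left(3 - \frac{2}{13 \cdot 1^{-1}}\right)\right)^{2} = \left(-66 + \left(3 - \frac{2}{13 \cdot 1}\right)\right)^{2} = \left(-66 + \left(3 - \frac{2}{13}\right)\right)^{2} = \left(-66 + \frac{37}{13}\right)^{2} = \left(- \frac{821}{13}\right)^{2} = \frac{674041}{169}$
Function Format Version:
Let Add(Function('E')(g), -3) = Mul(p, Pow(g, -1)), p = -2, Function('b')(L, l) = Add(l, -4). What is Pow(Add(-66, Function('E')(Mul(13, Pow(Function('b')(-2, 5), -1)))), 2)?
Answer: Rational(674041, 169) ≈ 3988.4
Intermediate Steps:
Function('b')(L, l) = Add(-4, l)
Function('E')(g) = Add(3, Mul(-2, Pow(g, -1)))
Pow(Add(-66, Function('E')(Mul(13, Pow(Function('b')(-2, 5), -1)))), 2) = Pow(Add(-66, Add(3, Mul(-2, Pow(Mul(13, Pow(Add(-4, 5), -1)), -1)))), 2) = Pow(Add(-66, Add(3, Mul(-2, Pow(Mul(13, Pow(1, -1)), -1)))), 2) = Pow(Add(-66, Add(3, Mul(-2, Pow(Mul(13, 1), -1)))), 2) = Pow(Add(-66, Add(3, Mul(-2, Pow(13, -1)))), 2) = Pow(Add(-66, Add(3, Mul(-2, Rational(1, 13)))), 2) = Pow(Add(-66, Add(3, Rational(-2, 13))), 2) = Pow(Add(-66, Rational(37, 13)), 2) = Pow(Rational(-821, 13), 2) = Rational(674041, 169)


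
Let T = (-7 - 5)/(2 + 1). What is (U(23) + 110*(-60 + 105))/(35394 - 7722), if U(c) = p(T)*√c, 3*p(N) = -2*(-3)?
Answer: 825/4612 + √23/13836 ≈ 0.17923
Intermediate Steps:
T = -4 (T = -12/3 = -12*⅓ = -4)
p(N) = 2 (p(N) = (-2*(-3))/3 = (⅓)*6 = 2)
U(c) = 2*√c
(U(23) + 110*(-60 + 105))/(35394 - 7722) = (2*√23 + 110*(-60 + 105))/(35394 - 7722) = (2*√23 + 110*45)/27672 = (2*√23 + 4950)*(1/27672) = (4950 + 2*√23)*(1/27672) = 825/4612 + √23/13836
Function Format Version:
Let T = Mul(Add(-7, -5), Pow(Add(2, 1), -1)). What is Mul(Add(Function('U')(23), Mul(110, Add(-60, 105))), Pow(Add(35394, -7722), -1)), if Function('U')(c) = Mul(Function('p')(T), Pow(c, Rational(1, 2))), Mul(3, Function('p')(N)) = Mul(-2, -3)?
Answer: Add(Rational(825, 4612), Mul(Rational(1, 13836), Pow(23, Rational(1, 2)))) ≈ 0.17923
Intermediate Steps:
T = -4 (T = Mul(-12, Pow(3, -1)) = Mul(-12, Rational(1, 3)) = -4)
Function('p')(N) = 2 (Function('p')(N) = Mul(Rational(1, 3), Mul(-2, -3)) = Mul(Rational(1, 3), 6) = 2)
Function('U')(c) = Mul(2, Pow(c, Rational(1, 2)))
Mul(Add(Function('U')(23), Mul(110, Add(-60, 105))), Pow(Add(35394, -7722), -1)) = Mul(Add(Mul(2, Pow(23, Rational(1, 2))), Mul(110, Add(-60, 105))), Pow(Add(35394, -7722), -1)) = Mul(Add(Mul(2, Pow(23, Rational(1, 2))), Mul(110, 45)), Pow(27672, -1)) = Mul(Add(Mul(2, Pow(23, Rational(1, 2))), 4950), Rational(1, 27672)) = Mul(Add(4950, Mul(2, Pow(23, Rational(1, 2)))), Rational(1, 27672)) = Add(Rational(825, 4612), Mul(Rational(1, 13836), Pow(23, Rational(1, 2))))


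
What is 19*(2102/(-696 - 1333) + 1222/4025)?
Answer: -113641128/8166725 ≈ -13.915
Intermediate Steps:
19*(2102/(-696 - 1333) + 1222/4025) = 19*(2102/(-2029) + 1222*(1/4025)) = 19*(2102*(-1/2029) + 1222/4025) = 19*(-2102/2029 + 1222/4025) = 19*(-5981112/8166725) = -113641128/8166725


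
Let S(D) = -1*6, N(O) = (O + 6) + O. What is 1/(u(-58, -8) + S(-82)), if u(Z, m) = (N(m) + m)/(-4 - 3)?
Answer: -7/24 ≈ -0.29167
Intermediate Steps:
N(O) = 6 + 2*O (N(O) = (6 + O) + O = 6 + 2*O)
S(D) = -6
u(Z, m) = -6/7 - 3*m/7 (u(Z, m) = ((6 + 2*m) + m)/(-4 - 3) = (6 + 3*m)/(-7) = (6 + 3*m)*(-⅐) = -6/7 - 3*m/7)
1/(u(-58, -8) + S(-82)) = 1/((-6/7 - 3/7*(-8)) - 6) = 1/((-6/7 + 24/7) - 6) = 1/(18/7 - 6) = 1/(-24/7) = -7/24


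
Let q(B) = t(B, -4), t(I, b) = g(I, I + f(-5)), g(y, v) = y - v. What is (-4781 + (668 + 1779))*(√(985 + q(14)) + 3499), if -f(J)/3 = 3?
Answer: -8166666 - 2334*√994 ≈ -8.2403e+6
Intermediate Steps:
f(J) = -9 (f(J) = -3*3 = -9)
t(I, b) = 9 (t(I, b) = I - (I - 9) = I - (-9 + I) = I + (9 - I) = 9)
q(B) = 9
(-4781 + (668 + 1779))*(√(985 + q(14)) + 3499) = (-4781 + (668 + 1779))*(√(985 + 9) + 3499) = (-4781 + 2447)*(√994 + 3499) = -2334*(3499 + √994) = -8166666 - 2334*√994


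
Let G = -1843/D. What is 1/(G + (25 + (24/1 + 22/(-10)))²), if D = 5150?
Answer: 5150/11277893 ≈ 0.00045665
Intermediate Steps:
G = -1843/5150 ≈ -0.35786
1/(G + (25 + (24/1 + 22/(-10)))²) = 1/(-1843/5150 + (25 + (24/1 + 22/(-10)))²) = 1/(-1843/5150 + (25 + (24*1 + 22*(-⅒)))²) = 1/(-1843/5150 + (25 + (24 - 11/5))²) = 1/(-1843/5150 + (25 + 109/5)²) = 1/(-1843/5150 + (234/5)²) = 1/(-1843/5150 + 54756/25) = 1/(11277893/5150) = 5150/11277893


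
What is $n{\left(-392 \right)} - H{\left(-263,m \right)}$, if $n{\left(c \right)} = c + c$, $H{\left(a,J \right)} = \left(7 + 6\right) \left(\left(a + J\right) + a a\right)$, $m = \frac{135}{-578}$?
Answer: $- \frac{518211081}{578} \approx -8.9656 \cdot 10^{5}$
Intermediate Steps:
$m = - \frac{135}{578}$ ($m = 135 \left(- \frac{1}{578}\right) = - \frac{135}{578} \approx -0.23356$)
$H{\left(a,J \right)} = 13 J + 13 a + 13 a^{2}$ ($H{\left(a,J \right)} = 13 \left(\left(J + a\right) + a^{2}\right) = 13 \left(J + a + a^{2}\right) = 13 J + 13 a + 13 a^{2}$)
$n{\left(c \right)} = 2 c$
$n{\left(-392 \right)} - H{\left(-263,m \right)} = 2 \left(-392\right) - \left(13 \left(- \frac{135}{578}\right) + 13 \left(-263\right) + 13 \left(-263\right)^{2}\right) = -784 - \left(- \frac{1755}{578} - 3419 + 13 \cdot 69169\right) = -784 - \left(- \frac{1755}{578} - 3419 + 899197\right) = -784 - \frac{517757929}{578} = - \frac{518211081}{578}$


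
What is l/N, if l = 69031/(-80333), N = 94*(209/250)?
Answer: -8628875/789111059 ≈ -0.010935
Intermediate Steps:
N = 9823/125 (N = 94*(209*(1/250)) = 94*(209/250) = 9823/125 ≈ 78.584)
l = -69031/80333 (l = 69031*(-1/80333) = -69031/80333 ≈ -0.85931)
l/N = -69031/(80333*9823/125) = -69031/80333*125/9823 = -8628875/789111059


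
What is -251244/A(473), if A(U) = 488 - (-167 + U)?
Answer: -17946/13 ≈ -1380.5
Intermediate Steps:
A(U) = 655 - U (A(U) = 488 + (167 - U) = 655 - U)
-251244/A(473) = -251244/(655 - 1*473) = -251244/(655 - 473) = -251244/182 = -251244*1/182 = -17946/13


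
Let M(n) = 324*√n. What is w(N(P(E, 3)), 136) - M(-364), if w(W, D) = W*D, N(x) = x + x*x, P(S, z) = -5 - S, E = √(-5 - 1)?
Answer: 1904 - 648*I*√91 + 1224*I*√6 ≈ 1904.0 - 3183.4*I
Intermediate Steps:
E = I*√6 (E = √(-6) = I*√6 ≈ 2.4495*I)
N(x) = x + x²
w(W, D) = D*W
w(N(P(E, 3)), 136) - M(-364) = 136*((-5 - I*√6)*(1 + (-5 - I*√6))) - 324*√(-364) = 136*((-5 - I*√6)*(1 + (-5 - I*√6))) - 324*2*I*√91 = 136*((-5 - I*√6)*(-4 - I*√6)) - 648*I*√91 = 136*(-5 - I*√6)*(-4 - I*√6) - 648*I*√91 = -648*I*√91 + 136*(-5 - I*√6)*(-4 - I*√6)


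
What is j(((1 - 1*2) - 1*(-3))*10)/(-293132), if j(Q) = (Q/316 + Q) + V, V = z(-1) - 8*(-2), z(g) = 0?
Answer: -407/3308204 ≈ -0.00012303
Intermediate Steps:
V = 16 (V = 0 - 8*(-2) = 0 + 16 = 16)
j(Q) = 16 + 317*Q/316 (j(Q) = (Q/316 + Q) + 16 = 317*Q/316 + 16 = 16 + 317*Q/316)
j(((1 - 1*2) - 1*(-3))*10)/(-293132) = (16 + 317*(((1 - 1*2) - 1*(-3))*10)/316)/(-293132) = (16 + 317*(((1 - 2) + 3)*10)/316)*(-1/293132) = (16 + 317*((-1 + 3)*10)/316)*(-1/293132) = (16 + 317*(2*10)/316)*(-1/293132) = (16 + (317/316)*20)*(-1/293132) = (16 + 1585/79)*(-1/293132) = (2849/79)*(-1/293132) = -407/3308204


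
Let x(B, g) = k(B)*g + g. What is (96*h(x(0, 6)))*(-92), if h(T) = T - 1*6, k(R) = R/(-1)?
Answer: 0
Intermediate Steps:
k(R) = -R (k(R) = R*(-1) = -R)
x(B, g) = g - B*g (x(B, g) = (-B)*g + g = -B*g + g = g - B*g)
h(T) = -6 + T (h(T) = T - 6 = -6 + T)
(96*h(x(0, 6)))*(-92) = (96*(-6 + 6*(1 - 1*0)))*(-92) = (96*(-6 + 6*(1 + 0)))*(-92) = (96*(-6 + 6*1))*(-92) = (96*(-6 + 6))*(-92) = (96*0)*(-92) = 0*(-92) = 0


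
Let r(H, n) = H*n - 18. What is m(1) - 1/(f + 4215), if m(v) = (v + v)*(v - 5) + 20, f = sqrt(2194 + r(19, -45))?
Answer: 213174633/17764904 + sqrt(1321)/17764904 ≈ 12.000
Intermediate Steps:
r(H, n) = -18 + H*n
f = sqrt(1321) (f = sqrt(2194 + (-18 + 19*(-45))) = sqrt(2194 + (-18 - 855)) = sqrt(2194 - 873) = sqrt(1321) ≈ 36.346)
m(v) = 20 + 2*v*(-5 + v) (m(v) = (2*v)*(-5 + v) + 20 = 2*v*(-5 + v) + 20 = 20 + 2*v*(-5 + v))
m(1) - 1/(f + 4215) = (20 - 10*1 + 2*1**2) - 1/(sqrt(1321) + 4215) = (20 - 10 + 2*1) - 1/(4215 + sqrt(1321)) = (20 - 10 + 2) - 1/(4215 + sqrt(1321)) = 12 - 1/(4215 + sqrt(1321))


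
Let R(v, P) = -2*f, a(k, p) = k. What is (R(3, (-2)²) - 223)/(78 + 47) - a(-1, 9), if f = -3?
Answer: -92/125 ≈ -0.73600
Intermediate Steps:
R(v, P) = 6 (R(v, P) = -2*(-3) = 6)
(R(3, (-2)²) - 223)/(78 + 47) - a(-1, 9) = (6 - 223)/(78 + 47) - 1*(-1) = -217/125 + 1 = -92/125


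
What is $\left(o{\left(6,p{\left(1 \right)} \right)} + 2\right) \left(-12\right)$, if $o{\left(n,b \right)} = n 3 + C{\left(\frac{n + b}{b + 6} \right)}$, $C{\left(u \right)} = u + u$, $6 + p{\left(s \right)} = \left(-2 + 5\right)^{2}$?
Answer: $-264$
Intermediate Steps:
$p{\left(s \right)} = 3$ ($p{\left(s \right)} = -6 + \left(-2 + 5\right)^{2} = -6 + 3^{2} = -6 + 9 = 3$)
$C{\left(u \right)} = 2 u$
$o{\left(n,b \right)} = 3 n + \frac{2 \left(b + n\right)}{6 + b}$ ($o{\left(n,b \right)} = n 3 + 2 \frac{n + b}{b + 6} = 3 n + 2 \frac{b + n}{6 + b} = 3 n + \frac{2 \left(b + n\right)}{6 + b}$)
$\left(o{\left(6,p{\left(1 \right)} \right)} + 2\right) \left(-12\right) = \left(\frac{2 \cdot 3 + 20 \cdot 6 + 3 \cdot 3 \cdot 6}{6 + 3} + 2\right) \left(-12\right) = \left(\frac{6 + 120 + 54}{9} + 2\right) \left(-12\right) = \left(\frac{1}{9} \cdot 180 + 2\right) \left(-12\right) = \left(20 + 2\right) \left(-12\right) = 22 \left(-12\right) = -264$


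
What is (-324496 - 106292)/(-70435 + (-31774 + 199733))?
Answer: -35899/8127 ≈ -4.4173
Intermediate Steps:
(-324496 - 106292)/(-70435 + (-31774 + 199733)) = -430788/(-70435 + 167959) = -430788/97524 = -430788*1/97524 = -35899/8127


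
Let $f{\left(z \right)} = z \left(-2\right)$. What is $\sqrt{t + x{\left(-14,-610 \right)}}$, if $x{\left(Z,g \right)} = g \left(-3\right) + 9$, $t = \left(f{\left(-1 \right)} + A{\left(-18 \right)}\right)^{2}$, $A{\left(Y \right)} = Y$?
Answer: $\sqrt{2095} \approx 45.771$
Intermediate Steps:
$f{\left(z \right)} = - 2 z$
$t = 256$ ($t = \left(\left(-2\right) \left(-1\right) - 18\right)^{2} = \left(2 - 18\right)^{2} = \left(-16\right)^{2} = 256$)
$x{\left(Z,g \right)} = 9 - 3 g$ ($x{\left(Z,g \right)} = - 3 g + 9 = 9 - 3 g$)
$\sqrt{t + x{\left(-14,-610 \right)}} = \sqrt{256 + \left(9 - -1830\right)} = \sqrt{256 + \left(9 + 1830\right)} = \sqrt{256 + 1839} = \sqrt{2095}$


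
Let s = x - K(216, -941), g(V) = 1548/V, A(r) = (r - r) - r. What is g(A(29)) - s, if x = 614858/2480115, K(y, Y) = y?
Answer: 11678391458/71923335 ≈ 162.37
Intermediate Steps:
x = 614858/2480115 (x = 614858*(1/2480115) = 614858/2480115 ≈ 0.24792)
A(r) = -r (A(r) = 0 - r = -r)
s = -535089982/2480115 (s = 614858/2480115 - 1*216 = 614858/2480115 - 216 = -535089982/2480115 ≈ -215.75)
g(A(29)) - s = 1548/((-1*29)) - 1*(-535089982/2480115) = 1548/(-29) + 535089982/2480115 = 1548*(-1/29) + 535089982/2480115 = -1548/29 + 535089982/2480115 = 11678391458/71923335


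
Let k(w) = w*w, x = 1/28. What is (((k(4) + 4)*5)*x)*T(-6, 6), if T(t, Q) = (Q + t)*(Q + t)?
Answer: 0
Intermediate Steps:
T(t, Q) = (Q + t)²
x = 1/28 ≈ 0.035714
k(w) = w²
(((k(4) + 4)*5)*x)*T(-6, 6) = (((4² + 4)*5)*(1/28))*(6 - 6)² = (((16 + 4)*5)*(1/28))*0² = ((20*5)*(1/28))*0 = (100*(1/28))*0 = (25/7)*0 = 0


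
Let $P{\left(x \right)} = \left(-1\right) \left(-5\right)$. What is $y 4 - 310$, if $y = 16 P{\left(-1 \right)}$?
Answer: $10$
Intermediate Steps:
$P{\left(x \right)} = 5$
$y = 80$ ($y = 16 \cdot 5 = 80$)
$y 4 - 310 = 80 \cdot 4 - 310 = 320 - 310 = 10$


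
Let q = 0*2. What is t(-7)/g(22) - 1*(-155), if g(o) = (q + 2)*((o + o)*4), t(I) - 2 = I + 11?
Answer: 27283/176 ≈ 155.02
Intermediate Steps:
q = 0
t(I) = 13 + I (t(I) = 2 + (I + 11) = 2 + (11 + I) = 13 + I)
g(o) = 16*o (g(o) = (0 + 2)*((o + o)*4) = 2*((2*o)*4) = 2*(8*o) = 16*o)
t(-7)/g(22) - 1*(-155) = (13 - 7)/((16*22)) - 1*(-155) = 6/352 + 155 = 6*(1/352) + 155 = 3/176 + 155 = 27283/176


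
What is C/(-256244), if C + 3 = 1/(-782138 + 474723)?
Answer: 461123/39386624630 ≈ 1.1708e-5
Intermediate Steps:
C = -922246/307415 (C = -3 + 1/(-782138 + 474723) = -3 + 1/(-307415) = -3 - 1/307415 = -922246/307415 ≈ -3.0000)
C/(-256244) = -922246/307415/(-256244) = -922246/307415*(-1/256244) = 461123/39386624630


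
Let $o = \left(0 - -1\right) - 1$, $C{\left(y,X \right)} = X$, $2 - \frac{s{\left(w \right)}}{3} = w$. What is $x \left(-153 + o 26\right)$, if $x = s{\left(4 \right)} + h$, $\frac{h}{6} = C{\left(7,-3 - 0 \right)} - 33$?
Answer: $33966$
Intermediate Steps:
$s{\left(w \right)} = 6 - 3 w$
$o = 0$ ($o = \left(0 + 1\right) - 1 = 1 - 1 = 0$)
$h = -216$ ($h = 6 \left(\left(-3 - 0\right) - 33\right) = 6 \left(\left(-3 + 0\right) - 33\right) = 6 \left(-3 - 33\right) = 6 \left(-36\right) = -216$)
$x = -222$ ($x = \left(6 - 12\right) - 216 = -6 - 216 = -222$)
$x \left(-153 + o 26\right) = - 222 \left(-153 + 0 \cdot 26\right) = - 222 \left(-153 + 0\right) = \left(-222\right) \left(-153\right) = 33966$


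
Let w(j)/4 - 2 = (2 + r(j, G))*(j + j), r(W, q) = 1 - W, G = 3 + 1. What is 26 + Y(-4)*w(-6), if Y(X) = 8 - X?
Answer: -5062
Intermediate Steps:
G = 4
w(j) = 8 + 8*j*(3 - j) (w(j) = 8 + 4*((2 + (1 - j))*(j + j)) = 8 + 4*((3 - j)*(2*j)) = 8 + 4*(2*j*(3 - j)) = 8 + 8*j*(3 - j))
26 + Y(-4)*w(-6) = 26 + (8 - 1*(-4))*(8 - 8*(-6)**2 + 24*(-6)) = 26 + (8 + 4)*(8 - 8*36 - 144) = 26 + 12*(8 - 288 - 144) = 26 + 12*(-424) = 26 - 5088 = -5062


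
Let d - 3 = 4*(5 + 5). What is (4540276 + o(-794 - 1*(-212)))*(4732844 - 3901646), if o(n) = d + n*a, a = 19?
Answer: 3764712684678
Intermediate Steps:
d = 43 (d = 3 + 4*(5 + 5) = 3 + 4*10 = 3 + 40 = 43)
o(n) = 43 + 19*n (o(n) = 43 + n*19 = 43 + 19*n)
(4540276 + o(-794 - 1*(-212)))*(4732844 - 3901646) = (4540276 + (43 + 19*(-794 - 1*(-212))))*(4732844 - 3901646) = (4540276 + (43 + 19*(-794 + 212)))*831198 = (4540276 + (43 + 19*(-582)))*831198 = (4540276 + (43 - 11058))*831198 = (4540276 - 11015)*831198 = 4529261*831198 = 3764712684678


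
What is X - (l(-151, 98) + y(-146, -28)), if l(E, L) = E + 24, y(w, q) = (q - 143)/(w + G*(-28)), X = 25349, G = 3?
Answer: 5859309/230 ≈ 25475.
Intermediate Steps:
y(w, q) = (-143 + q)/(-84 + w) (y(w, q) = (q - 143)/(w + 3*(-28)) = (-143 + q)/(w - 84) = (-143 + q)/(-84 + w))
l(E, L) = 24 + E
X - (l(-151, 98) + y(-146, -28)) = 25349 - ((24 - 151) + (-143 - 28)/(-84 - 146)) = 25349 - (-127 - 171/(-230)) = 25349 - (-127 - 1/230*(-171)) = 25349 - (-127 + 171/230) = 25349 - 1*(-29039/230) = 25349 + 29039/230 = 5859309/230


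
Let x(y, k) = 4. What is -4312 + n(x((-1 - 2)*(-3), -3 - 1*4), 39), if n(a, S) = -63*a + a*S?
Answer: -4408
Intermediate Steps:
n(a, S) = -63*a + S*a
-4312 + n(x((-1 - 2)*(-3), -3 - 1*4), 39) = -4312 + 4*(-63 + 39) = -4312 + 4*(-24) = -4312 - 96 = -4408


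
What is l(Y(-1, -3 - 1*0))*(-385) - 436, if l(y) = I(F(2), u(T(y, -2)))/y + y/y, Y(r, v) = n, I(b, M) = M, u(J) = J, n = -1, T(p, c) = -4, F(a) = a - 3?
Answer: -2361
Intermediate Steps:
F(a) = -3 + a
Y(r, v) = -1
l(y) = 1 - 4/y (l(y) = -4/y + y/y = -4/y + 1 = 1 - 4/y)
l(Y(-1, -3 - 1*0))*(-385) - 436 = ((-4 - 1)/(-1))*(-385) - 436 = -1*(-5)*(-385) - 436 = 5*(-385) - 436 = -1925 - 436 = -2361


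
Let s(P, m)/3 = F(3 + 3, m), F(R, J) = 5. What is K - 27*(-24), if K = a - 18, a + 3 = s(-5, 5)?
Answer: 642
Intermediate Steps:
s(P, m) = 15 (s(P, m) = 3*5 = 15)
a = 12 (a = -3 + 15 = 12)
K = -6 (K = 12 - 18 = -6)
K - 27*(-24) = -6 - 27*(-24) = -6 + 648 = 642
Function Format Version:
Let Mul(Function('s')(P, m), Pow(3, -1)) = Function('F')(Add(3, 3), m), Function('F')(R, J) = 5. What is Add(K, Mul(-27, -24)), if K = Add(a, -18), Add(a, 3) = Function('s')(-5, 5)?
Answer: 642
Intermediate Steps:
Function('s')(P, m) = 15 (Function('s')(P, m) = Mul(3, 5) = 15)
a = 12 (a = Add(-3, 15) = 12)
K = -6 (K = Add(12, -18) = -6)
Add(K, Mul(-27, -24)) = Add(-6, Mul(-27, -24)) = Add(-6, 648) = 642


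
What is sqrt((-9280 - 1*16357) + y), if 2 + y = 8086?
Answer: I*sqrt(17553) ≈ 132.49*I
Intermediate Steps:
y = 8084 (y = -2 + 8086 = 8084)
sqrt((-9280 - 1*16357) + y) = sqrt((-9280 - 1*16357) + 8084) = sqrt((-9280 - 16357) + 8084) = sqrt(-25637 + 8084) = sqrt(-17553) = I*sqrt(17553)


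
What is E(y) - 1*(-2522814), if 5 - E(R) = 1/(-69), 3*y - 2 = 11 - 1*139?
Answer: 174074512/69 ≈ 2.5228e+6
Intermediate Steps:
y = -42 (y = ⅔ + (11 - 1*139)/3 = ⅔ + (11 - 139)/3 = ⅔ + (⅓)*(-128) = ⅔ - 128/3 = -42)
E(R) = 346/69 (E(R) = 5 - 1/(-69) = 5 - 1*(-1/69) = 5 + 1/69 = 346/69)
E(y) - 1*(-2522814) = 346/69 - 1*(-2522814) = 346/69 + 2522814 = 174074512/69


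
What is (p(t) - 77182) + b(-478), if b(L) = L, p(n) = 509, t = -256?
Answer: -77151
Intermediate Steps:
(p(t) - 77182) + b(-478) = (509 - 77182) - 478 = -76673 - 478 = -77151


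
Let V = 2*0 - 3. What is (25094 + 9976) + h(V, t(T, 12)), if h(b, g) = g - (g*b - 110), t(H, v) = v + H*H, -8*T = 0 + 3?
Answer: 563657/16 ≈ 35229.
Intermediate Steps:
T = -3/8 (T = -(0 + 3)/8 = -⅛*3 = -3/8 ≈ -0.37500)
t(H, v) = v + H²
V = -3 (V = 0 - 3 = -3)
h(b, g) = 110 + g - b*g (h(b, g) = g - (b*g - 110) = g - (-110 + b*g) = g + (110 - b*g) = 110 + g - b*g)
(25094 + 9976) + h(V, t(T, 12)) = (25094 + 9976) + (110 + (12 + (-3/8)²) - 1*(-3)*(12 + (-3/8)²)) = 35070 + (110 + (12 + 9/64) - 1*(-3)*(12 + 9/64)) = 35070 + (110 + 777/64 - 1*(-3)*777/64) = 35070 + (110 + 777/64 + 2331/64) = 35070 + 2537/16 = 563657/16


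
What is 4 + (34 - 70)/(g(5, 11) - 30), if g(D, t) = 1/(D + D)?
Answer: 1556/299 ≈ 5.2040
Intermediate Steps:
g(D, t) = 1/(2*D)
4 + (34 - 70)/(g(5, 11) - 30) = 4 + (34 - 70)/((½)/5 - 30) = 4 - 36/((½)*(⅕) - 30) = 4 - 36/(⅒ - 30) = 4 - 36/(-299/10) = 4 - 10/299*(-36) = 4 + 360/299 = 1556/299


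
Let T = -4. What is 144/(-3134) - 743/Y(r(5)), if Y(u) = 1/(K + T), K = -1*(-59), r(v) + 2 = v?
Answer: -64035527/1567 ≈ -40865.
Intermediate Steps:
r(v) = -2 + v
K = 59
Y(u) = 1/55 (Y(u) = 1/(59 - 4) = 1/55)
144/(-3134) - 743/Y(r(5)) = 144/(-3134) - 743/1/55 = 144*(-1/3134) - 743*55 = -72/1567 - 40865 = -64035527/1567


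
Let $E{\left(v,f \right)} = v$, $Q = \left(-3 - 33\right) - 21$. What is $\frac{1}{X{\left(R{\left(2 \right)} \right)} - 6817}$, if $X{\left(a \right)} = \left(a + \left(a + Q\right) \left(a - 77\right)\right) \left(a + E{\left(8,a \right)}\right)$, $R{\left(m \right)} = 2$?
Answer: $\frac{1}{34453} \approx 2.9025 \cdot 10^{-5}$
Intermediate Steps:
$Q = -57$ ($Q = -36 - 21 = -57$)
$X{\left(a \right)} = \left(8 + a\right) \left(a + \left(-77 + a\right) \left(-57 + a\right)\right)$ ($X{\left(a \right)} = \left(a + \left(a - 57\right) \left(a - 77\right)\right) \left(a + 8\right) = \left(a + \left(-57 + a\right) \left(-77 + a\right)\right) \left(8 + a\right) = \left(a + \left(-77 + a\right) \left(-57 + a\right)\right) \left(8 + a\right) = \left(8 + a\right) \left(a + \left(-77 + a\right) \left(-57 + a\right)\right)$)
$\frac{1}{X{\left(R{\left(2 \right)} \right)} - 6817} = \frac{1}{\left(35112 + 2^{3} - 125 \cdot 2^{2} + 3325 \cdot 2\right) - 6817} = \frac{1}{\left(35112 + 8 - 500 + 6650\right) - 6817} = \frac{1}{41270 - 6817} = \frac{1}{34453}$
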